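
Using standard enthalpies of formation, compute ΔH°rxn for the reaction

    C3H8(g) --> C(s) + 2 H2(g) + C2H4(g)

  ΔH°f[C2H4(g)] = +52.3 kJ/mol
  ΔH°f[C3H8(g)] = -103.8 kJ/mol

ΔH°rxn = Σ nΔHf°(products) − Σ nΔHf°(reactants).
Products: 1·(+0.0) + 2·(+0.0) + 1·(+52.3) = +52.3
Reactants: 1·(-103.8) = -103.8
ΔH°rxn = (+52.3) − (-103.8) = 156.1 kJ/mol

ΔH°rxn = 156.1 kJ/mol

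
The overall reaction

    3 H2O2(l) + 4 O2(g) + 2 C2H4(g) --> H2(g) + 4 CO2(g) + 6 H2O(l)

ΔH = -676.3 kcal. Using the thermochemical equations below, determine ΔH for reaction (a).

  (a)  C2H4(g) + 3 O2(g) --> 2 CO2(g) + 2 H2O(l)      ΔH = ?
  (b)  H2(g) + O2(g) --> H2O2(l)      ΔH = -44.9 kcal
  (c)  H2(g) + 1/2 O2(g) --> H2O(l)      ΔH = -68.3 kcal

(a) × 2: contributes 2·x
(b) reversed and × 3: (-3)·(-44.9) = +134.7 kcal
(c) × 2: (2)·(-68.3) = -136.6 kcal
-676.3 = (+134.7) + (-136.6) + 2·x
x = (-676.3 − (-1.9)) / (2) = -337.2 kcal

ΔH = -337.2 kcal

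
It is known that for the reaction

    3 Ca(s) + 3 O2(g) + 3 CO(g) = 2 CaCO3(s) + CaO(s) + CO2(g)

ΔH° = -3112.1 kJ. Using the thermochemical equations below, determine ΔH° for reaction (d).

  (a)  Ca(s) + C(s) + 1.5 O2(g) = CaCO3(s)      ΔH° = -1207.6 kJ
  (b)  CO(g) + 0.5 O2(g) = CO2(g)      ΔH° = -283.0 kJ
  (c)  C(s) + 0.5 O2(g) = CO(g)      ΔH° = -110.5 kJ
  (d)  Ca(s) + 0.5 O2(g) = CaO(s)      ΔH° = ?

ΔH° = -634.9 kJ

(a) × 2: (2)·(-1207.6) = -2415.2 kJ
(b) as written: -283.0 kJ
(c) reversed and × 2: (-2)·(-110.5) = +221.0 kJ
(d) as written: contributes x
-3112.1 = (-2415.2) + (-283.0) + (+221.0) + x
x = (-3112.1 − (-2477.2)) / (1) = -634.9 kJ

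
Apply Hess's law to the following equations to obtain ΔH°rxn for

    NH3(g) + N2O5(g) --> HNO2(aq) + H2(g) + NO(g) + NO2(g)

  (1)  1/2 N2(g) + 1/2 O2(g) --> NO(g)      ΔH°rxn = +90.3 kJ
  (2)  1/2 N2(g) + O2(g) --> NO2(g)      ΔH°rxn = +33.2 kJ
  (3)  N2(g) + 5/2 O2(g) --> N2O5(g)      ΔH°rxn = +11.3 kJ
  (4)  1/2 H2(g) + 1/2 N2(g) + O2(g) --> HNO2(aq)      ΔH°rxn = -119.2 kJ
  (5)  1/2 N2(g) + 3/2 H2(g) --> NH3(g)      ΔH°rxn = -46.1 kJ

(1) as written: +90.3 kJ
(2) as written: +33.2 kJ
(3) reversed: -11.3 kJ
(4) as written: -119.2 kJ
(5) reversed: +46.1 kJ
By Hess's law, ΔH°rxn = (+90.3) + (+33.2) + (-11.3) + (-119.2) + (+46.1) = 39.1 kJ

ΔH°rxn = 39.1 kJ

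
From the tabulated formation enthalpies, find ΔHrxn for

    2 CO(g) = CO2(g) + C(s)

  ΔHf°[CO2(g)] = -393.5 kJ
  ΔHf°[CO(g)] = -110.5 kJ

ΔH°rxn = Σ nΔHf°(products) − Σ nΔHf°(reactants).
Products: 1·(-393.5) + 1·(+0.0) = -393.5
Reactants: 2·(-110.5) = -221.0
ΔHrxn = (-393.5) − (-221.0) = -172.5 kJ

ΔHrxn = -172.5 kJ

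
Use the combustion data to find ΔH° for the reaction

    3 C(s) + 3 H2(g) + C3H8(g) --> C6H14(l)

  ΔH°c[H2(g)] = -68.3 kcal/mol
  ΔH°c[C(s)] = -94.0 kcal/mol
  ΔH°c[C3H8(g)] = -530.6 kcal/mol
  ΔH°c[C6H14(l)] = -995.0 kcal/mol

ΔH° = -22.5 kcal/mol

With combustion enthalpies, reactants minus products:
= [3·(-94.0) + 3·(-68.3) + 1·(-530.6)] − [1·(-995.0)]
= -22.5 kcal/mol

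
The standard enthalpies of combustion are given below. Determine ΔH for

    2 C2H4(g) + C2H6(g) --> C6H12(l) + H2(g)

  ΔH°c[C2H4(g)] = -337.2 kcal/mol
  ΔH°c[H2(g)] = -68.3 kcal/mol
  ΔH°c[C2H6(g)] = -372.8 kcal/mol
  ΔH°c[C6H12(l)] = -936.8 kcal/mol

ΔH = -42.1 kcal/mol

With combustion enthalpies, reactants minus products:
= [2·(-337.2) + 1·(-372.8)] − [1·(-936.8) + 1·(-68.3)]
= -42.1 kcal/mol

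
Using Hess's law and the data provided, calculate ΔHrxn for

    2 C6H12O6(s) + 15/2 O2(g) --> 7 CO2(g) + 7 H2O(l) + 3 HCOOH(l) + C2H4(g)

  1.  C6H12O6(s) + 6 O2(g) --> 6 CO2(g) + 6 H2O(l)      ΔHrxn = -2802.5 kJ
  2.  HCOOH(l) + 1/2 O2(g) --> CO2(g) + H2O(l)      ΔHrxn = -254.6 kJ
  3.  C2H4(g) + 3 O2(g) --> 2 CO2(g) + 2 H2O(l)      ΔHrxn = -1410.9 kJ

ΔHrxn = -3430.3 kJ

eq. 1 × 2: (2)·(-2802.5) = -5605.0 kJ
eq. 2 reversed and × 3: (-3)·(-254.6) = +763.8 kJ
eq. 3 reversed: +1410.9 kJ
Since enthalpy is a state function, ΔHrxn = (-5605.0) + (+763.8) + (+1410.9) = -3430.3 kJ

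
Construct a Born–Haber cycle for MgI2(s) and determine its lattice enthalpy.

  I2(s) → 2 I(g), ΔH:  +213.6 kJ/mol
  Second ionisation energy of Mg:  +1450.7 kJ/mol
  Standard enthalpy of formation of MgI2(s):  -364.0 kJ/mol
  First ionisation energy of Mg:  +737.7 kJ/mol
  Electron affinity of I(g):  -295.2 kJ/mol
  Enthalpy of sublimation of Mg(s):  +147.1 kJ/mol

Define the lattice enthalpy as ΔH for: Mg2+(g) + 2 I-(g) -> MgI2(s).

ΔHf° = 1·ΔHsub + 1·(ΣIE) + 1·D(I2) + 2·EA + U
-364.0 = 1·(+147.1) + 1·(+2188.4) + 1·(+213.6) + 2·(-295.2) + U
U = -364.0 − (+1958.7) = -2322.7 kJ/mol

U = -2322.7 kJ/mol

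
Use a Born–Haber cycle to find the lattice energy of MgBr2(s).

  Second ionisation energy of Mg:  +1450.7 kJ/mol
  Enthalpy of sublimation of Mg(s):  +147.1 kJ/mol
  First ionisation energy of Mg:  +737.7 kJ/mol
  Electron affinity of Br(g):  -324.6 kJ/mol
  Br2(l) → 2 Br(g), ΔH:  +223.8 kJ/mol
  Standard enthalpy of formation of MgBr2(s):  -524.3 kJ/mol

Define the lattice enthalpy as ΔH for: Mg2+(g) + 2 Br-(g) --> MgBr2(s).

ΔHf° = 1·ΔHsub + 1·(ΣIE) + 1·D(Br2) + 2·EA + U
-524.3 = 1·(+147.1) + 1·(+2188.4) + 1·(+223.8) + 2·(-324.6) + U
U = -524.3 − (+1910.1) = -2434.4 kJ/mol

U = -2434.4 kJ/mol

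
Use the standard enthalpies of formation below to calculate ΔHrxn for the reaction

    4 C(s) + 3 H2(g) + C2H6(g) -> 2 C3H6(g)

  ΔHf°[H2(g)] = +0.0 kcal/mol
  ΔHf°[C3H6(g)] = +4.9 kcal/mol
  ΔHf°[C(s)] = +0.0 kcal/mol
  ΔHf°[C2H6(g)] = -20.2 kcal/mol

ΔHrxn = 30.0 kcal/mol

ΔH°rxn = Σ nΔHf°(products) − Σ nΔHf°(reactants).
Products: 2·(+4.9) = +9.8
Reactants: 4·(+0.0) + 3·(+0.0) + 1·(-20.2) = -20.2
ΔHrxn = (+9.8) − (-20.2) = 30.0 kcal/mol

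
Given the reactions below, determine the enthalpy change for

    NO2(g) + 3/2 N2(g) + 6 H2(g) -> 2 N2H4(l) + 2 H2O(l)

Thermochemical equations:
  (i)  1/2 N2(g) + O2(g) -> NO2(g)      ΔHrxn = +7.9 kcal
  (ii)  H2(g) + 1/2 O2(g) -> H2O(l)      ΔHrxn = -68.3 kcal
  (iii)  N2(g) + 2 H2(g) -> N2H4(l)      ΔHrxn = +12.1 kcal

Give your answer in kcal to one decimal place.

(i) reversed: -7.9 kcal
(ii) × 2: (2)·(-68.3) = -136.6 kcal
(iii) × 2: (2)·(+12.1) = +24.2 kcal
Summing the manipulated equations, ΔHrxn = (-1)·(+7.9) + (2)·(-68.3) + (2)·(+12.1) = -120.3 kcal

ΔHrxn = -120.3 kcal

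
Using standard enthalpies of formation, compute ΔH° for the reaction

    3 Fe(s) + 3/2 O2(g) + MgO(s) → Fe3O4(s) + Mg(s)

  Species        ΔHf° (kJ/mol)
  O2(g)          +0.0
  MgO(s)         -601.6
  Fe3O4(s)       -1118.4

Products: 1·(-1118.4) + 1·(+0.0) = -1118.4
Reactants: 3·(+0.0) + 3/2·(+0.0) + 1·(-601.6) = -601.6
ΔH° = (-1118.4) − (-601.6) = -516.8 kJ/mol

ΔH° = -516.8 kJ/mol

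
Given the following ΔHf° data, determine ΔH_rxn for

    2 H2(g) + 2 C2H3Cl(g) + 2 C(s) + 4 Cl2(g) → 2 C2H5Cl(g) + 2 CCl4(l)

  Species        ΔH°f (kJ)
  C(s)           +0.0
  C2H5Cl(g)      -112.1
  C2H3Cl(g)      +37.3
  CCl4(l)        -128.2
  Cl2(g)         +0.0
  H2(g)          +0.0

Products: 2·(-112.1) + 2·(-128.2) = -480.6
Reactants: 2·(+0.0) + 2·(+37.3) + 2·(+0.0) + 4·(+0.0) = +74.6
ΔH_rxn = (-480.6) − (+74.6) = -555.2 kJ

ΔH_rxn = -555.2 kJ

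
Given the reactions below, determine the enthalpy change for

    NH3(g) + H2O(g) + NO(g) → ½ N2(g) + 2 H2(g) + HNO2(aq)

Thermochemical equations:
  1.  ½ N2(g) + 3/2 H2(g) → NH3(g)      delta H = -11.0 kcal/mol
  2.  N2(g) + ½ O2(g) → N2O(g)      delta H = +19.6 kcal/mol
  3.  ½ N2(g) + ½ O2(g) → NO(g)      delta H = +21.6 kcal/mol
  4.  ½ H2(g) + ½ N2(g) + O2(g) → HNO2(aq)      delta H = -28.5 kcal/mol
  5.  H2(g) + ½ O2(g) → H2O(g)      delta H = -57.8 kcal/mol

eq. 1 reversed: +11.0 kcal/mol
eq. 2: not needed.
eq. 3 reversed: -21.6 kcal/mol
eq. 4 as written: -28.5 kcal/mol
eq. 5 reversed: +57.8 kcal/mol
Summing the manipulated equations, delta H = (+11.0) + (-21.6) + (-28.5) + (+57.8) = 18.7 kcal/mol

delta H = 18.7 kcal/mol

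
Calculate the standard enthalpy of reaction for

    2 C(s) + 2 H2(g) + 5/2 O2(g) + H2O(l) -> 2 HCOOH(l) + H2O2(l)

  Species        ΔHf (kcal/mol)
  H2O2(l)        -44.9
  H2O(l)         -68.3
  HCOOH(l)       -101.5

ΔH° = -179.6 kcal/mol

Products: 2·(-101.5) + 1·(-44.9) = -247.9
Reactants: 2·(+0.0) + 2·(+0.0) + 5/2·(+0.0) + 1·(-68.3) = -68.3
ΔH° = (-247.9) − (-68.3) = -179.6 kcal/mol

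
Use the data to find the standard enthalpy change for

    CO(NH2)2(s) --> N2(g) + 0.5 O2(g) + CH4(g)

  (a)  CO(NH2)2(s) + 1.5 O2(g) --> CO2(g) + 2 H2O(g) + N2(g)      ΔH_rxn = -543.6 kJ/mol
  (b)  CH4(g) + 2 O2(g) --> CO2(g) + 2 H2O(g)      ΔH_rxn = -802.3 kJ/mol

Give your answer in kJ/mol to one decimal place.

(a) as written: -543.6 kJ/mol
(b) reversed: +802.3 kJ/mol
By Hess's law, ΔH_rxn = (-543.6) + (+802.3) = 258.7 kJ/mol

ΔH_rxn = 258.7 kJ/mol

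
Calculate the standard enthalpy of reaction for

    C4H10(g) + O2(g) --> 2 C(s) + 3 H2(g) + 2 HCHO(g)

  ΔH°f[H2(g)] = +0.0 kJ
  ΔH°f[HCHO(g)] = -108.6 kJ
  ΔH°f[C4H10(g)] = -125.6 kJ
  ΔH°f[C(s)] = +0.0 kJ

ΔH°rxn = -91.6 kJ

ΔH°rxn = Σ nΔHf°(products) − Σ nΔHf°(reactants).
Products: 2·(+0.0) + 3·(+0.0) + 2·(-108.6) = -217.2
Reactants: 1·(-125.6) + 1·(+0.0) = -125.6
ΔH°rxn = (-217.2) − (-125.6) = -91.6 kJ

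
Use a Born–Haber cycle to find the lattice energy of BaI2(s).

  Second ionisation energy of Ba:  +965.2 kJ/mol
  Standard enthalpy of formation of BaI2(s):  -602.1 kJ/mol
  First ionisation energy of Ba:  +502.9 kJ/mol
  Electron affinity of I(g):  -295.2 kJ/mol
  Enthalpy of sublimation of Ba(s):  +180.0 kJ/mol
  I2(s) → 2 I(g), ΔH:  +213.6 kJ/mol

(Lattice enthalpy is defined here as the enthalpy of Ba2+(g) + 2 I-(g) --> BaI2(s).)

U = -1873.4 kJ/mol

ΔHf° = 1·ΔHsub + 1·(ΣIE) + 1·D(I2) + 2·EA + U
-602.1 = 1·(+180.0) + 1·(+1468.1) + 1·(+213.6) + 2·(-295.2) + U
U = -602.1 − (+1271.3) = -1873.4 kJ/mol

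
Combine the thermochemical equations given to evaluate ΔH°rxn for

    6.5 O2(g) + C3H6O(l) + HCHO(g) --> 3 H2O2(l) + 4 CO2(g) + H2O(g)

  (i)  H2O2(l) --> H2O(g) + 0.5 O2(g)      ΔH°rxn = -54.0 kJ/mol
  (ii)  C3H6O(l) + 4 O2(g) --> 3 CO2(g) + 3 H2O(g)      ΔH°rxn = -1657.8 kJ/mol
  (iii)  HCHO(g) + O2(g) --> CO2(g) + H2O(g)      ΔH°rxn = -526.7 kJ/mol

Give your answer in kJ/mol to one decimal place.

(i) reversed and × 3: (-3)·(-54.0) = +162.0 kJ/mol
(ii) as written: -1657.8 kJ/mol
(iii) as written: -526.7 kJ/mol
ΔH°rxn = (+162.0) + (-1657.8) + (-526.7) = -2022.5 kJ/mol

ΔH°rxn = -2022.5 kJ/mol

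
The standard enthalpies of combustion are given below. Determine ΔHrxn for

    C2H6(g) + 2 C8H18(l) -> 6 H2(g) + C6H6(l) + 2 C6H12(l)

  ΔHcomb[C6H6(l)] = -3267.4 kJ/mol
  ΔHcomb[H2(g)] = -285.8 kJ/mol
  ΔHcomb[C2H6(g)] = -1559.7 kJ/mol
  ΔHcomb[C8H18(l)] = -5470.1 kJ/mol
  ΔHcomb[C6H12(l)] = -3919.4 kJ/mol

ΔHrxn = 321.1 kJ/mol

With combustion enthalpies, reactants minus products:
= [1·(-1559.7) + 2·(-5470.1)] − [6·(-285.8) + 1·(-3267.4) + 2·(-3919.4)]
= 321.1 kJ/mol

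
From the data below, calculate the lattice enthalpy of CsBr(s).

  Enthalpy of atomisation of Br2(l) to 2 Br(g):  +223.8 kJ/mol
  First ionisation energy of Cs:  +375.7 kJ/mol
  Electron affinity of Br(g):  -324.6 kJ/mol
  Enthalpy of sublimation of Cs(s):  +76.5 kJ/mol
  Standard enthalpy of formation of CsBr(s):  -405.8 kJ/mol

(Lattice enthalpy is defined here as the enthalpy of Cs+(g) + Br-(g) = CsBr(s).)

U = -645.3 kJ/mol

ΔHf° = 1·ΔHsub + 1·(ΣIE) + 1/2·D(Br2) + 1·EA + U
-405.8 = 1·(+76.5) + 1·(+375.7) + 1/2·(+223.8) + 1·(-324.6) + U
U = -405.8 − (+239.5) = -645.3 kJ/mol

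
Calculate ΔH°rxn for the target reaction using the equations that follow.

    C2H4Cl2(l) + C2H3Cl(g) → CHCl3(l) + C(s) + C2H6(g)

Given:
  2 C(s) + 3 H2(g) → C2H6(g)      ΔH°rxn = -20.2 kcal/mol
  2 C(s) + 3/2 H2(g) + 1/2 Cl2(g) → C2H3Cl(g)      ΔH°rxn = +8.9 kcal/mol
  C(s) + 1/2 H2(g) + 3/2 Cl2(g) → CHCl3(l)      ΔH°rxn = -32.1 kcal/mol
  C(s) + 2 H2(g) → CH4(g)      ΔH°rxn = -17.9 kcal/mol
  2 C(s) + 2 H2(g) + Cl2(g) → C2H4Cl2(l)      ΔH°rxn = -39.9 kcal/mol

ΔH°rxn = -21.3 kcal/mol

equation 1 as written (C2H6(g) already on the product side): -20.2 kcal/mol
equation 2 reversed (C2H3Cl(g) must end up as a reactant): -8.9 kcal/mol
equation 3 as written (CHCl3(l) already on the product side): -32.1 kcal/mol
equation 4: not needed (CH4(g) appears nowhere else).
equation 5 reversed (C2H4Cl2(l) must end up as a reactant): +39.9 kcal/mol
ΔH°rxn = (1)·(-20.2) + (-1)·(+8.9) + (1)·(-32.1) + (-1)·(-39.9) = -21.3 kcal/mol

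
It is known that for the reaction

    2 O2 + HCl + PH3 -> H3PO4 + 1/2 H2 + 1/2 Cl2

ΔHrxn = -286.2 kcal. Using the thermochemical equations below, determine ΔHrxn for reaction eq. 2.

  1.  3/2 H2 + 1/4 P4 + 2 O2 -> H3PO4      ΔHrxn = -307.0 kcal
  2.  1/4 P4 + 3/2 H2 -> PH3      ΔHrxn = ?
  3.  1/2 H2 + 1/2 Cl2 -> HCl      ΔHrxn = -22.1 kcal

ΔHrxn = 1.3 kcal

eq. 1 as written: -307.0 kcal
eq. 2 reversed: contributes −x
eq. 3 reversed: +22.1 kcal
-286.2 = (-307.0) + (+22.1) − x
x = (-286.2 − (-284.9)) / (-1) = 1.3 kcal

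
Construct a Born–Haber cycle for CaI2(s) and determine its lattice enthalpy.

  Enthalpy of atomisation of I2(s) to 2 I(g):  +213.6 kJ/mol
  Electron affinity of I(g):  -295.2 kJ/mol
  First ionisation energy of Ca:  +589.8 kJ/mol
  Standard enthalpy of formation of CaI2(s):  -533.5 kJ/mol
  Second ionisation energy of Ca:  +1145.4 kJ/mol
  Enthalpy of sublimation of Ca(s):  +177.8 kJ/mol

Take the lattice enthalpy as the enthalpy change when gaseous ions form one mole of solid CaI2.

ΔHf° = 1·ΔHsub + 1·(ΣIE) + 1·D(I2) + 2·EA + U
-533.5 = 1·(+177.8) + 1·(+1735.2) + 1·(+213.6) + 2·(-295.2) + U
U = -533.5 − (+1536.2) = -2069.7 kJ/mol

U = -2069.7 kJ/mol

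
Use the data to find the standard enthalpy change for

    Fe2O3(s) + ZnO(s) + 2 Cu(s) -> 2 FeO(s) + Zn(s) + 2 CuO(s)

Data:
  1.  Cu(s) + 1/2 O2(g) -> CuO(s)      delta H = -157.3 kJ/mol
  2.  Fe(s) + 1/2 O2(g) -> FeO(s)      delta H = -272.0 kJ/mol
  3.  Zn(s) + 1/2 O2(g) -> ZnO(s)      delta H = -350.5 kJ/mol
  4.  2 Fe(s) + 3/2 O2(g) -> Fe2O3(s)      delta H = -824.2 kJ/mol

delta H = 316.1 kJ/mol

eq. 1 × 2 (scale by 2 for the 2 CuO(s)): (2)·(-157.3) = -314.6 kJ/mol
eq. 2 × 2 (×2 to match 2 FeO(s) in the target): (2)·(-272.0) = -544.0 kJ/mol
eq. 3 reversed (ZnO(s) must end up as a reactant): +350.5 kJ/mol
eq. 4 reversed (Fe2O3(s) must end up as a reactant): +824.2 kJ/mol
delta H = (2)·(-157.3) + (2)·(-272.0) + (-1)·(-350.5) + (-1)·(-824.2) = 316.1 kJ/mol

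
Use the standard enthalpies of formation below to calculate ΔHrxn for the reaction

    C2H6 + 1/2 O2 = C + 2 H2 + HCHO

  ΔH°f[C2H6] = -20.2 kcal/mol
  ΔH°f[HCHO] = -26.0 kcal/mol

ΔHrxn = -5.8 kcal/mol

Products: 1·(+0.0) + 2·(+0.0) + 1·(-26.0) = -26.0
Reactants: 1·(-20.2) + 1/2·(+0.0) = -20.2
ΔHrxn = (-26.0) − (-20.2) = -5.8 kcal/mol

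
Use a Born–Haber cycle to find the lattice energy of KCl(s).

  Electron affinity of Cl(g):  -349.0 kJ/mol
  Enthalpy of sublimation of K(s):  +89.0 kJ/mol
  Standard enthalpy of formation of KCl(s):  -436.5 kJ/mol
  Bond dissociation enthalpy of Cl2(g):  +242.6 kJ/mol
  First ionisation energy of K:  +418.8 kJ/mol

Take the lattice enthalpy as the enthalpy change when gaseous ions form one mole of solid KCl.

U = -716.6 kJ/mol

ΔHf° = 1·ΔHsub + 1·(ΣIE) + 1/2·D(Cl2) + 1·EA + U
-436.5 = 1·(+89.0) + 1·(+418.8) + 1/2·(+242.6) + 1·(-349.0) + U
U = -436.5 − (+280.1) = -716.6 kJ/mol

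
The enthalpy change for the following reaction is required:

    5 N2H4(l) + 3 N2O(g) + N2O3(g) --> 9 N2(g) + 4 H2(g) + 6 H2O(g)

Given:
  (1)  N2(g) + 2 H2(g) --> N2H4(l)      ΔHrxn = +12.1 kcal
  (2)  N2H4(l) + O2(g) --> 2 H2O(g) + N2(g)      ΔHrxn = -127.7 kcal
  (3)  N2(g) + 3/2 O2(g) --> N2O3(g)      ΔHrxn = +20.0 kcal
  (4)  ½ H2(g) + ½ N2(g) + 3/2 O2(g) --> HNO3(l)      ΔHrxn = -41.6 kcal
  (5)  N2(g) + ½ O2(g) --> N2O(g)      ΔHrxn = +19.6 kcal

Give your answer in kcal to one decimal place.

(1) reversed and × 2: (-2)·(+12.1) = -24.2 kcal
(2) × 3: (3)·(-127.7) = -383.1 kcal
(3) reversed: -20.0 kcal
(4): not needed.
(5) reversed and × 3: (-3)·(+19.6) = -58.8 kcal
ΔHrxn = (-2)·(+12.1) + (3)·(-127.7) + (-1)·(+20.0) + (-3)·(+19.6) = -486.1 kcal

ΔHrxn = -486.1 kcal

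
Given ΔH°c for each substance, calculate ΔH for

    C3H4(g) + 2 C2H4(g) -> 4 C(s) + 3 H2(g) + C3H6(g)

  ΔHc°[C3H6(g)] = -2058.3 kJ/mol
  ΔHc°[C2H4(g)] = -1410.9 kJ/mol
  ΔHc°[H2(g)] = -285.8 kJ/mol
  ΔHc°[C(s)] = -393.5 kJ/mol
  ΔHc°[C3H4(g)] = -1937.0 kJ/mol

ΔH = -269.1 kJ/mol

With combustion enthalpies, reactants minus products:
= [1·(-1937.0) + 2·(-1410.9)] − [4·(-393.5) + 3·(-285.8) + 1·(-2058.3)]
= -269.1 kJ/mol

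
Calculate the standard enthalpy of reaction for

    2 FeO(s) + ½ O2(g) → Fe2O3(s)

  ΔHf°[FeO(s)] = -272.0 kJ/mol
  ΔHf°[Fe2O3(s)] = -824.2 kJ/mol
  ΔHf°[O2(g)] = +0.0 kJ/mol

ΔH°rxn = Σ nΔHf°(products) − Σ nΔHf°(reactants).
Products: 1·(-824.2) = -824.2
Reactants: 2·(-272.0) + 1/2·(+0.0) = -544.0
ΔH_rxn = (-824.2) − (-544.0) = -280.2 kJ/mol

ΔH_rxn = -280.2 kJ/mol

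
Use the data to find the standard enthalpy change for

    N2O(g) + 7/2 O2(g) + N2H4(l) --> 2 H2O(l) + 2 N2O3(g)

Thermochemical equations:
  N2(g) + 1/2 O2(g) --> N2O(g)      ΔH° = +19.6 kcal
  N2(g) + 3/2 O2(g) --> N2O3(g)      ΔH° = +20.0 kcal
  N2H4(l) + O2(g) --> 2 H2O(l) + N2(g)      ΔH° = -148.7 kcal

equation 1 reversed: -19.6 kcal
equation 2 × 2: (2)·(+20.0) = +40.0 kcal
equation 3 as written: -148.7 kcal
Since enthalpy is a state function, ΔH° = (-19.6) + (+40.0) + (-148.7) = -128.3 kcal

ΔH° = -128.3 kcal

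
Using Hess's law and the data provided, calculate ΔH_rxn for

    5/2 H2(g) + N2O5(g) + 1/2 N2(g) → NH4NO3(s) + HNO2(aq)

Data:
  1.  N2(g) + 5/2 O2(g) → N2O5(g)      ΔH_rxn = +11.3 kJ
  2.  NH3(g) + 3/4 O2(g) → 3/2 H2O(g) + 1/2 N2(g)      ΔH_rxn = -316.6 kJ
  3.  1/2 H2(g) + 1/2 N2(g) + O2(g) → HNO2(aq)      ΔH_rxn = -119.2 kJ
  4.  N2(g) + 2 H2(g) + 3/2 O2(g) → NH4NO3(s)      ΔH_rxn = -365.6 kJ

ΔH_rxn = -496.1 kJ

eq. 1 reversed (N2O5(g) must end up as a reactant): -11.3 kJ
eq. 2: not needed (NH3(g) appears nowhere else).
eq. 3 as written (HNO2(aq) already on the product side): -119.2 kJ
eq. 4 as written (NH4NO3(s) already on the product side): -365.6 kJ
ΔH_rxn = (-11.3) + (-119.2) + (-365.6) = -496.1 kJ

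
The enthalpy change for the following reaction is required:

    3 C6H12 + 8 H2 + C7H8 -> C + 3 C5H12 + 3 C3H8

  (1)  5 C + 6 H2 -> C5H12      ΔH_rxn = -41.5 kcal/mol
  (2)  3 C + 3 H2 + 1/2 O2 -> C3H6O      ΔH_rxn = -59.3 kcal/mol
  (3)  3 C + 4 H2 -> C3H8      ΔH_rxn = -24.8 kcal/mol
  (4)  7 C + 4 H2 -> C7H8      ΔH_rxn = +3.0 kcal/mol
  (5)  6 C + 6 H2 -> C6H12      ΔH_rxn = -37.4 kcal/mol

(1) × 3: (3)·(-41.5) = -124.5 kcal/mol
(2): not needed.
(3) × 3: (3)·(-24.8) = -74.4 kcal/mol
(4) reversed: -3.0 kcal/mol
(5) reversed and × 3: (-3)·(-37.4) = +112.2 kcal/mol
ΔH_rxn = (-124.5) + (-74.4) + (-3.0) + (+112.2) = -89.7 kcal/mol

ΔH_rxn = -89.7 kcal/mol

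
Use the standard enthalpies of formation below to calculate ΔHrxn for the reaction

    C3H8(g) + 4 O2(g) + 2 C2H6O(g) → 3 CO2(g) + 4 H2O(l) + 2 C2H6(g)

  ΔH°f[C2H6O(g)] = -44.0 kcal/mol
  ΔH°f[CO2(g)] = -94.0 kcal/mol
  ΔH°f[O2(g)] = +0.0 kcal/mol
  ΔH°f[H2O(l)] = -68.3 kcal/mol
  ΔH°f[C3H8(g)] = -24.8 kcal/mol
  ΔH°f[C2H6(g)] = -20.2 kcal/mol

ΔHrxn = -482.8 kcal/mol

Products: 3·(-94.0) + 4·(-68.3) + 2·(-20.2) = -595.6
Reactants: 1·(-24.8) + 4·(+0.0) + 2·(-44.0) = -112.8
ΔHrxn = (-595.6) − (-112.8) = -482.8 kcal/mol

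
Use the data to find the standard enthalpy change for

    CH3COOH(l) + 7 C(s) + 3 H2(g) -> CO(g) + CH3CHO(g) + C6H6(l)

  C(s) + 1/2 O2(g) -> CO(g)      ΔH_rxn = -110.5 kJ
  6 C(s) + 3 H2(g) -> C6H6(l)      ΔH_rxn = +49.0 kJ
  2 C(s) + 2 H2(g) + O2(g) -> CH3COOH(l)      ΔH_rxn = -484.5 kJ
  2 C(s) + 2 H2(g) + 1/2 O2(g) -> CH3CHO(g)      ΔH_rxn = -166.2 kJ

ΔH_rxn = 256.8 kJ

equation 1 as written (CO(g) already on the product side): -110.5 kJ
equation 2 as written (C6H6(l) already on the product side): +49.0 kJ
equation 3 reversed (CH3COOH(l) must end up as a reactant): +484.5 kJ
equation 4 as written (CH3CHO(g) already on the product side): -166.2 kJ
ΔH_rxn = (-110.5) + (+49.0) + (+484.5) + (-166.2) = 256.8 kJ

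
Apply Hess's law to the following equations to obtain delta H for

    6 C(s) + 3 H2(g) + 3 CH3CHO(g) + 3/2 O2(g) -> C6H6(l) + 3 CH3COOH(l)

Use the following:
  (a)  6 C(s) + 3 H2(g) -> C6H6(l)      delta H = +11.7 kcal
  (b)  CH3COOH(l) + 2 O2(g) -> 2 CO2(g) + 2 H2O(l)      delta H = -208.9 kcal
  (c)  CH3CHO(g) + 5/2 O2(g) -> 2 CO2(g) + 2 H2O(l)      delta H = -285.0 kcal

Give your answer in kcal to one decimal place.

delta H = -216.6 kcal

(a) as written: +11.7 kcal
(b) reversed and × 3: (-3)·(-208.9) = +626.7 kcal
(c) × 3: (3)·(-285.0) = -855.0 kcal
By Hess's law, delta H = (+11.7) + (+626.7) + (-855.0) = -216.6 kcal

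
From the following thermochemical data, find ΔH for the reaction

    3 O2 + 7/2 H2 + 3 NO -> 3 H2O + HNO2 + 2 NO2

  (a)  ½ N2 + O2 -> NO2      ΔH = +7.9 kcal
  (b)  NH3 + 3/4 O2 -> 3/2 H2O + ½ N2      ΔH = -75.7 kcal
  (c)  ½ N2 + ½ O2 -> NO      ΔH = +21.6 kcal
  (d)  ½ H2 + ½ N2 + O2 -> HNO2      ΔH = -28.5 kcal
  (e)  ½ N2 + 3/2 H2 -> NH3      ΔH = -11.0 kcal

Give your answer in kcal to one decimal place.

ΔH = -250.9 kcal

(a) × 2: (2)·(+7.9) = +15.8 kcal
(b) × 2: (2)·(-75.7) = -151.4 kcal
(c) reversed and × 3: (-3)·(+21.6) = -64.8 kcal
(d) as written: -28.5 kcal
(e) × 2: (2)·(-11.0) = -22.0 kcal
Since enthalpy is a state function, ΔH = (+15.8) + (-151.4) + (-64.8) + (-28.5) + (-22.0) = -250.9 kcal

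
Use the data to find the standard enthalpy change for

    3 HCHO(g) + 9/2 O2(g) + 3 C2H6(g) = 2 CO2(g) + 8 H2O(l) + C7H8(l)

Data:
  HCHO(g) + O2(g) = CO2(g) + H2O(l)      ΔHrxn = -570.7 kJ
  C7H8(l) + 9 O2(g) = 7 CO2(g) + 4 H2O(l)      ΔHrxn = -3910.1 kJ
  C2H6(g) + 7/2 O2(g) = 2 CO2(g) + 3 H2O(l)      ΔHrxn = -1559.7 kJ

equation 1 × 3: (3)·(-570.7) = -1712.1 kJ
equation 2 reversed: +3910.1 kJ
equation 3 × 3: (3)·(-1559.7) = -4679.1 kJ
ΔHrxn = (-1712.1) + (+3910.1) + (-4679.1) = -2481.1 kJ

ΔHrxn = -2481.1 kJ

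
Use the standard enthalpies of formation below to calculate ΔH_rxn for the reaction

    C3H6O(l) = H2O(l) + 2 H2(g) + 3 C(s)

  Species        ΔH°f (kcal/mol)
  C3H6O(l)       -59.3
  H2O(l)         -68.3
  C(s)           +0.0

ΔH_rxn = -9.0 kcal/mol

Products: 1·(-68.3) + 2·(+0.0) + 3·(+0.0) = -68.3
Reactants: 1·(-59.3) = -59.3
ΔH_rxn = (-68.3) − (-59.3) = -9.0 kcal/mol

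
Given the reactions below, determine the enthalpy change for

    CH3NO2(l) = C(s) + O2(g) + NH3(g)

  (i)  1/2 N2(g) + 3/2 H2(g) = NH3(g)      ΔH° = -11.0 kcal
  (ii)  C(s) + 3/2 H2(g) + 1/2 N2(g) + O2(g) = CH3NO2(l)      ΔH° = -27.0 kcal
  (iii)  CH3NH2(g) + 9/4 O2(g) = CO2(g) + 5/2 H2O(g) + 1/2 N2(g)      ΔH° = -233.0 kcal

ΔH° = 16.0 kcal

(i) as written (NH3(g) already on the product side): -11.0 kcal
(ii) reversed (reverse to put CH3NO2(l) on the reactant side): +27.0 kcal
(iii): not needed (CH3NH2(g) appears nowhere else).
Summing the manipulated equations, ΔH° = (1)·(-11.0) + (-1)·(-27.0) = 16.0 kcal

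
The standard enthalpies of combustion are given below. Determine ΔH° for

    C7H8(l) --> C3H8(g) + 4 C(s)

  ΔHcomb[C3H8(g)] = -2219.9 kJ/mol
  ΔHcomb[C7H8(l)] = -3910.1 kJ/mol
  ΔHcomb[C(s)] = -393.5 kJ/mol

Using ΔH = Σ nΔHc°(reactants) − Σ nΔHc°(products):
= [1·(-3910.1)] − [1·(-2219.9) + 4·(-393.5)]
= -116.2 kJ/mol

ΔH° = -116.2 kJ/mol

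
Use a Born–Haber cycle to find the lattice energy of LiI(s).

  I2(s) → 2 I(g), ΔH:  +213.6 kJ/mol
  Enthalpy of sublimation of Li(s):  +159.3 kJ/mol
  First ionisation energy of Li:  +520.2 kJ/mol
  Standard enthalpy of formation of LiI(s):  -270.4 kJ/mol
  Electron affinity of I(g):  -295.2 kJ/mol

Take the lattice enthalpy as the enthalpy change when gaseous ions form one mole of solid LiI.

U = -761.5 kJ/mol

ΔHf° = 1·ΔHsub + 1·(ΣIE) + 1/2·D(I2) + 1·EA + U
-270.4 = 1·(+159.3) + 1·(+520.2) + 1/2·(+213.6) + 1·(-295.2) + U
U = -270.4 − (+491.1) = -761.5 kJ/mol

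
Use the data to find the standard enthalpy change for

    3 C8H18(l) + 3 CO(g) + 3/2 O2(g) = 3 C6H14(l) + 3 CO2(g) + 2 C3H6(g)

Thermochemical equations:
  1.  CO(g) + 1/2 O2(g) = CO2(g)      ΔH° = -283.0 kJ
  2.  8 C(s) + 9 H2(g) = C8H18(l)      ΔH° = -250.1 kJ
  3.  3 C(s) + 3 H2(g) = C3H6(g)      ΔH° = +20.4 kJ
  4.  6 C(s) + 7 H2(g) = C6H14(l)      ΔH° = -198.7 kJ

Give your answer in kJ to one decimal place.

ΔH° = -654.0 kJ

eq. 1 × 3: (3)·(-283.0) = -849.0 kJ
eq. 2 reversed and × 3: (-3)·(-250.1) = +750.3 kJ
eq. 3 × 2: (2)·(+20.4) = +40.8 kJ
eq. 4 × 3: (3)·(-198.7) = -596.1 kJ
ΔH° = (3)·(-283.0) + (-3)·(-250.1) + (2)·(+20.4) + (3)·(-198.7) = -654.0 kJ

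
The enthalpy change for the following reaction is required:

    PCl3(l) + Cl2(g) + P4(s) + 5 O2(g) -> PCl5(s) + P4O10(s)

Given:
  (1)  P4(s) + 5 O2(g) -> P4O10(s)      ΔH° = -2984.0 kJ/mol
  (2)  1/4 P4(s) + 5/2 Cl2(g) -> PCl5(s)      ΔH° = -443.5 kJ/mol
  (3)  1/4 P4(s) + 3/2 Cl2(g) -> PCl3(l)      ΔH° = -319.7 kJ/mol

(1) as written (P4O10(s) already on the product side): -2984.0 kJ/mol
(2) as written (PCl5(s) already on the product side): -443.5 kJ/mol
(3) reversed (PCl3(l) must end up as a reactant): +319.7 kJ/mol
Summing the manipulated equations, ΔH° = (-2984.0) + (-443.5) + (+319.7) = -3107.8 kJ/mol

ΔH° = -3107.8 kJ/mol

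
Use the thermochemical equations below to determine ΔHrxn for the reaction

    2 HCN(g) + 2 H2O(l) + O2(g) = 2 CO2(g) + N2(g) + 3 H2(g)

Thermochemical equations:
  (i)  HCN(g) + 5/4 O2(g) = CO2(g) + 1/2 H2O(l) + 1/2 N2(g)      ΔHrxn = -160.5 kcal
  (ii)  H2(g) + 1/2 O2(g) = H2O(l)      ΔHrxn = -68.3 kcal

(i) × 2: (2)·(-160.5) = -321.0 kcal
(ii) reversed and × 3: (-3)·(-68.3) = +204.9 kcal
ΔHrxn = (-321.0) + (+204.9) = -116.1 kcal

ΔHrxn = -116.1 kcal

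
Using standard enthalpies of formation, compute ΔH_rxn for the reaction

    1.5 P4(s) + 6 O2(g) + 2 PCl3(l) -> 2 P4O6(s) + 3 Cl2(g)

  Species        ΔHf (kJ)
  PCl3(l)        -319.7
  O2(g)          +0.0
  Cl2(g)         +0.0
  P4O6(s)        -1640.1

ΔH_rxn = -2640.8 kJ

ΔH°rxn = Σ nΔHf°(products) − Σ nΔHf°(reactants).
Products: 2·(-1640.1) + 3·(+0.0) = -3280.2
Reactants: 3/2·(+0.0) + 6·(+0.0) + 2·(-319.7) = -639.4
ΔH_rxn = (-3280.2) − (-639.4) = -2640.8 kJ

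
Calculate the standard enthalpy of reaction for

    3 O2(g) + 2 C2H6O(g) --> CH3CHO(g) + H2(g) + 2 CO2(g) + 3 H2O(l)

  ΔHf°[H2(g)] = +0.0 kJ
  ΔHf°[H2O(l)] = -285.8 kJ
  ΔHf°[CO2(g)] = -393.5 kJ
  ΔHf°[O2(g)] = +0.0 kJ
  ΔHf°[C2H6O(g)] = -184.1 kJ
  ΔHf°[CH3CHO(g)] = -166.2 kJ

ΔH°rxn = Σ nΔHf°(products) − Σ nΔHf°(reactants).
Products: 1·(-166.2) + 1·(+0.0) + 2·(-393.5) + 3·(-285.8) = -1810.6
Reactants: 3·(+0.0) + 2·(-184.1) = -368.2
ΔH°rxn = (-1810.6) − (-368.2) = -1442.4 kJ

ΔH°rxn = -1442.4 kJ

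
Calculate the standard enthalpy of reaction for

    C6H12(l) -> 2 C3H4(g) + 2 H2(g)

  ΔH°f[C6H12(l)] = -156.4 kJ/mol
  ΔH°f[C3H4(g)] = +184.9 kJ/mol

ΔH°rxn = 526.2 kJ/mol

Products: 2·(+184.9) + 2·(+0.0) = +369.8
Reactants: 1·(-156.4) = -156.4
ΔH°rxn = (+369.8) − (-156.4) = 526.2 kJ/mol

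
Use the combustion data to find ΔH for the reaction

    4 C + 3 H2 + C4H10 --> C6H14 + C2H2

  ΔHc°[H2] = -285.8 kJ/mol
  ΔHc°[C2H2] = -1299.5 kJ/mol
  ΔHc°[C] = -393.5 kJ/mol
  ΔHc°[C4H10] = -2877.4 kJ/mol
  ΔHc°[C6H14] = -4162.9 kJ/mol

With combustion enthalpies, reactants minus products:
= [4·(-393.5) + 3·(-285.8) + 1·(-2877.4)] − [1·(-4162.9) + 1·(-1299.5)]
= 153.6 kJ/mol

ΔH = 153.6 kJ/mol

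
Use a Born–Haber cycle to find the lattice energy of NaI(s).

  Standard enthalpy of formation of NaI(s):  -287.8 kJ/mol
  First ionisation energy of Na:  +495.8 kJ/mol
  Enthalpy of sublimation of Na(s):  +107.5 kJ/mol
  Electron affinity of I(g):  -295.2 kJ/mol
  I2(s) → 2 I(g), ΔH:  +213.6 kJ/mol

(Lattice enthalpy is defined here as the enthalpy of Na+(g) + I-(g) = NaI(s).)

U = -702.7 kJ/mol

ΔHf° = 1·ΔHsub + 1·(ΣIE) + 1/2·D(I2) + 1·EA + U
-287.8 = 1·(+107.5) + 1·(+495.8) + 1/2·(+213.6) + 1·(-295.2) + U
U = -287.8 − (+414.9) = -702.7 kJ/mol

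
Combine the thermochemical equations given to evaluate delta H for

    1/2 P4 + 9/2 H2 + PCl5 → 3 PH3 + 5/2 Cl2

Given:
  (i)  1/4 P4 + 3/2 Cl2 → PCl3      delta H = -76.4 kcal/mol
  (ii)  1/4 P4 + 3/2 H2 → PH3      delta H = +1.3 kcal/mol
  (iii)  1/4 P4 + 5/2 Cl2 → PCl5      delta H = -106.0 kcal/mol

(i): not needed.
(ii) × 3: (3)·(+1.3) = +3.9 kcal/mol
(iii) reversed: +106.0 kcal/mol
Summing the manipulated equations, delta H = (+3.9) + (+106.0) = 109.9 kcal/mol

delta H = 109.9 kcal/mol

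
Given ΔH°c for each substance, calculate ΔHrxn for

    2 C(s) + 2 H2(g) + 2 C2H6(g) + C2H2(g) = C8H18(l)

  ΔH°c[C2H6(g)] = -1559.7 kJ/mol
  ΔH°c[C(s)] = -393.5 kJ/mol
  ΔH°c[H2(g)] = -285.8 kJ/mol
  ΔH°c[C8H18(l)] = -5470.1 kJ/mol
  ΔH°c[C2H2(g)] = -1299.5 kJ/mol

Using ΔH = Σ nΔHc°(reactants) − Σ nΔHc°(products):
= [2·(-393.5) + 2·(-285.8) + 2·(-1559.7) + 1·(-1299.5)] − [1·(-5470.1)]
= -307.4 kJ/mol

ΔHrxn = -307.4 kJ/mol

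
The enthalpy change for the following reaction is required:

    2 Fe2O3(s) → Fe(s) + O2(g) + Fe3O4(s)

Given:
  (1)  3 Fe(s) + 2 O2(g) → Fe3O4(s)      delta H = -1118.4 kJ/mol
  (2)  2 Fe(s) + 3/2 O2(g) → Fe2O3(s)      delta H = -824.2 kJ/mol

(1) as written: -1118.4 kJ/mol
(2) reversed and × 2: (-2)·(-824.2) = +1648.4 kJ/mol
Combining the equations, delta H = (-1118.4) + (+1648.4) = 530.0 kJ/mol

delta H = 530.0 kJ/mol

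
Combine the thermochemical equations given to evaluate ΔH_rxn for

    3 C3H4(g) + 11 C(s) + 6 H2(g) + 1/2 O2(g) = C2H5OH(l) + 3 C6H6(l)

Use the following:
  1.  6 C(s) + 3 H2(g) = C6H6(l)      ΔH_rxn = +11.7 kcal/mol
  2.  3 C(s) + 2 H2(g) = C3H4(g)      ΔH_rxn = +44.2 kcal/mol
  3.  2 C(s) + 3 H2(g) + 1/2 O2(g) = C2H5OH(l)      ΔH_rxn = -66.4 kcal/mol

eq. 1 × 3 (scale by 3 for the 3 C6H6(l)): (3)·(+11.7) = +35.1 kcal/mol
eq. 2 reversed and × 3 (C3H4(g) must end up as a reactant; ×3 to match 3 C3H4(g) in the target): (-3)·(+44.2) = -132.6 kcal/mol
eq. 3 as written (C2H5OH(l) already on the product side): -66.4 kcal/mol
Combining the equations, ΔH_rxn = (+35.1) + (-132.6) + (-66.4) = -163.9 kcal/mol

ΔH_rxn = -163.9 kcal/mol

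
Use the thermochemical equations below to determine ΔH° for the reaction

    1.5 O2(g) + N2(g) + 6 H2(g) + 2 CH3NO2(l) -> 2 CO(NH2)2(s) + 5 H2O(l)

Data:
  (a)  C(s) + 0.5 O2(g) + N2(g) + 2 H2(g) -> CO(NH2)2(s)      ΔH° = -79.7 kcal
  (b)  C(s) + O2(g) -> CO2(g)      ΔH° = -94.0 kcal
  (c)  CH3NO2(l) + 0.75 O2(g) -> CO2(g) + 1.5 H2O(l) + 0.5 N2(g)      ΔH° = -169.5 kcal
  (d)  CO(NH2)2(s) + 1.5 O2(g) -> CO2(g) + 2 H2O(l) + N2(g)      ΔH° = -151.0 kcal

(a) × 3: (3)·(-79.7) = -239.1 kcal
(b) reversed and × 3: (-3)·(-94.0) = +282.0 kcal
(c) × 2: (2)·(-169.5) = -339.0 kcal
(d) as written: -151.0 kcal
Summing the manipulated equations, ΔH° = (3)·(-79.7) + (-3)·(-94.0) + (2)·(-169.5) + (1)·(-151.0) = -447.1 kcal

ΔH° = -447.1 kcal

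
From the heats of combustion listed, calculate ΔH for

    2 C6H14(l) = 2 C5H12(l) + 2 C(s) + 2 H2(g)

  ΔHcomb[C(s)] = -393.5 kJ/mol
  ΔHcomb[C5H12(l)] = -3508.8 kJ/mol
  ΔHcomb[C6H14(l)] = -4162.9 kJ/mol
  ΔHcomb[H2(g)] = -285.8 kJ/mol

Using ΔH = Σ nΔHc°(reactants) − Σ nΔHc°(products):
= [2·(-4162.9)] − [2·(-3508.8) + 2·(-393.5) + 2·(-285.8)]
= 50.4 kJ/mol

ΔH = 50.4 kJ/mol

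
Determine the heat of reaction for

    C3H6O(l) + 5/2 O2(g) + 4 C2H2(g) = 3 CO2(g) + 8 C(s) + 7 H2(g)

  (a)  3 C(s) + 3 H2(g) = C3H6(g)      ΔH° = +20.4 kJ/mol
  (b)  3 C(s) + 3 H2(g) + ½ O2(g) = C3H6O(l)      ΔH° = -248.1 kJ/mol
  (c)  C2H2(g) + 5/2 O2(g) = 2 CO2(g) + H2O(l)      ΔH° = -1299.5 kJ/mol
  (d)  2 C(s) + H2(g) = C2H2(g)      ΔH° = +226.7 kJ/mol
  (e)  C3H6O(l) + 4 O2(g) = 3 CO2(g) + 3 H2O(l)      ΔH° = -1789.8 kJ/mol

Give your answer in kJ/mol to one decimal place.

(a): not needed.
(b) reversed and × 2: (-2)·(-248.1) = +496.2 kJ/mol
(c) × 3: (3)·(-1299.5) = -3898.5 kJ/mol
(d) reversed: -226.7 kJ/mol
(e) reversed: +1789.8 kJ/mol
Since enthalpy is a state function, ΔH° = (+496.2) + (-3898.5) + (-226.7) + (+1789.8) = -1839.2 kJ/mol

ΔH° = -1839.2 kJ/mol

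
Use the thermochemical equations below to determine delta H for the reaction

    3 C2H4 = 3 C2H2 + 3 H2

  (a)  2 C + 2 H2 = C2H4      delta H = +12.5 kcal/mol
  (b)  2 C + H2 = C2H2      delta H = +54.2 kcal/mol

delta H = 125.1 kcal/mol

(a) reversed and × 3: (-3)·(+12.5) = -37.5 kcal/mol
(b) × 3: (3)·(+54.2) = +162.6 kcal/mol
Combining the equations, delta H = (-37.5) + (+162.6) = 125.1 kcal/mol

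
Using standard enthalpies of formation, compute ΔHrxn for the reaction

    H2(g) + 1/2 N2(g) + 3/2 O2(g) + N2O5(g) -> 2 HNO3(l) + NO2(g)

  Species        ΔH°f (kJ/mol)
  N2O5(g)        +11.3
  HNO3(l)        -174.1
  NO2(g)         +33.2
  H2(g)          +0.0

ΔHrxn = -326.3 kJ/mol

Products: 2·(-174.1) + 1·(+33.2) = -315.0
Reactants: 1·(+0.0) + 1/2·(+0.0) + 3/2·(+0.0) + 1·(+11.3) = +11.3
ΔHrxn = (-315.0) − (+11.3) = -326.3 kJ/mol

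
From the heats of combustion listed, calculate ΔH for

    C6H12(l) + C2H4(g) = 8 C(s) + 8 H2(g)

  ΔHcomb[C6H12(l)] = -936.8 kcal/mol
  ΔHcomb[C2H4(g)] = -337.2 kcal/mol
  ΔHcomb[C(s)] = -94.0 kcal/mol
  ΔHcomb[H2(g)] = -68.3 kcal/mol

ΔH = 24.4 kcal/mol

Using ΔH = Σ nΔHc°(reactants) − Σ nΔHc°(products):
= [1·(-936.8) + 1·(-337.2)] − [8·(-94.0) + 8·(-68.3)]
= 24.4 kcal/mol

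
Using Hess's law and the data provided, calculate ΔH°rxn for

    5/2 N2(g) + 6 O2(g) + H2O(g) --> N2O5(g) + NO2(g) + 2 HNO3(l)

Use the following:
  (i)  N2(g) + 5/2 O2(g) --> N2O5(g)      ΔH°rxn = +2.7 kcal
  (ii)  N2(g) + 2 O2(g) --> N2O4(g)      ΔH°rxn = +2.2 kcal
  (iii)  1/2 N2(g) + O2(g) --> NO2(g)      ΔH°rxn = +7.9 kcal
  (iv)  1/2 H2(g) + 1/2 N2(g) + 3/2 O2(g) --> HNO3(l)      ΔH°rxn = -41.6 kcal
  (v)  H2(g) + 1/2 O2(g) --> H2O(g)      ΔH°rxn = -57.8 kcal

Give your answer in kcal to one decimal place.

ΔH°rxn = -14.8 kcal

(i) as written: +2.7 kcal
(ii): not needed.
(iii) as written: +7.9 kcal
(iv) × 2: (2)·(-41.6) = -83.2 kcal
(v) reversed: +57.8 kcal
ΔH°rxn = (1)·(+2.7) + (1)·(+7.9) + (2)·(-41.6) + (-1)·(-57.8) = -14.8 kcal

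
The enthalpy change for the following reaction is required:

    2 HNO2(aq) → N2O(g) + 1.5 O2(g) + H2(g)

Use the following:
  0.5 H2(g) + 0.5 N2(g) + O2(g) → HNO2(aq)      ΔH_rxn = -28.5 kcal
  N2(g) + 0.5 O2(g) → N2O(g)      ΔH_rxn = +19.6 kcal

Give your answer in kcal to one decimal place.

equation 1 reversed and × 2: (-2)·(-28.5) = +57.0 kcal
equation 2 as written: +19.6 kcal
ΔH_rxn = (-2)·(-28.5) + (1)·(+19.6) = 76.6 kcal

ΔH_rxn = 76.6 kcal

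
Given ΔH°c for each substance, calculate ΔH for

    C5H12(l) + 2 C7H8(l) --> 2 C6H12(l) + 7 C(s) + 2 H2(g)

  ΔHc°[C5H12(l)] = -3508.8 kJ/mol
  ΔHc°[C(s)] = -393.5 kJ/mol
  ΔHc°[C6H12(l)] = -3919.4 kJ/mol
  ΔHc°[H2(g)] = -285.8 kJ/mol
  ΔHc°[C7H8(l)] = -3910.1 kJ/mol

Using ΔH = Σ nΔHc°(reactants) − Σ nΔHc°(products):
= [1·(-3508.8) + 2·(-3910.1)] − [2·(-3919.4) + 7·(-393.5) + 2·(-285.8)]
= -164.1 kJ/mol

ΔH = -164.1 kJ/mol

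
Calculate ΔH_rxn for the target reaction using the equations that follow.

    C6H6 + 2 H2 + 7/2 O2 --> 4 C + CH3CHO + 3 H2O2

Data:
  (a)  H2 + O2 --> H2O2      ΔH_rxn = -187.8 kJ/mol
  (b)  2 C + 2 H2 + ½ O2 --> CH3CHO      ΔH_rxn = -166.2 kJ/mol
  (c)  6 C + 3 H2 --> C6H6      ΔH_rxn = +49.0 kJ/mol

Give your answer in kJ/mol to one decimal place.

ΔH_rxn = -778.6 kJ/mol

(a) × 3: (3)·(-187.8) = -563.4 kJ/mol
(b) as written: -166.2 kJ/mol
(c) reversed: -49.0 kJ/mol
ΔH_rxn = (3)·(-187.8) + (1)·(-166.2) + (-1)·(+49.0) = -778.6 kJ/mol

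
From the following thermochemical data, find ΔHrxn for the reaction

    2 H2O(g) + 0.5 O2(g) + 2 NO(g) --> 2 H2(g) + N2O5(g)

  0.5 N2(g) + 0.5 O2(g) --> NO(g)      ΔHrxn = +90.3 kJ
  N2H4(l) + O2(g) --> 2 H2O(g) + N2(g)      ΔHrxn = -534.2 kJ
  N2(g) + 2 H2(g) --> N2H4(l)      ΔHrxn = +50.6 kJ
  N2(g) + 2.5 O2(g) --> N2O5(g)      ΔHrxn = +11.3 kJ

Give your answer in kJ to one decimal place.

equation 1 reversed and × 2: (-2)·(+90.3) = -180.6 kJ
equation 2 reversed: +534.2 kJ
equation 3 reversed: -50.6 kJ
equation 4 as written: +11.3 kJ
ΔHrxn = (-180.6) + (+534.2) + (-50.6) + (+11.3) = 314.3 kJ

ΔHrxn = 314.3 kJ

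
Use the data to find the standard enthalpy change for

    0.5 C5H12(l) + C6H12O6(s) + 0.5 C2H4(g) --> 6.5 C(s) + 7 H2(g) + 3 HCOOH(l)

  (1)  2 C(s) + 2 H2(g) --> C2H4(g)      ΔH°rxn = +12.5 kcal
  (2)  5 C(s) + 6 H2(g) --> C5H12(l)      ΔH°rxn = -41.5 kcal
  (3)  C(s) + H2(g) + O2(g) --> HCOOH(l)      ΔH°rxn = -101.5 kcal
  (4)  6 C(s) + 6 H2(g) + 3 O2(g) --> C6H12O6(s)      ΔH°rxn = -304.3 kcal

(1) reversed and × 1/2: (-1/2)·(+12.5) = -6.25 kcal
(2) reversed and × 1/2: (-1/2)·(-41.5) = +20.75 kcal
(3) × 3: (3)·(-101.5) = -304.5 kcal
(4) reversed: +304.3 kcal
ΔH°rxn = (-6.25) + (+20.75) + (-304.5) + (+304.3) = 14.3 kcal

ΔH°rxn = 14.3 kcal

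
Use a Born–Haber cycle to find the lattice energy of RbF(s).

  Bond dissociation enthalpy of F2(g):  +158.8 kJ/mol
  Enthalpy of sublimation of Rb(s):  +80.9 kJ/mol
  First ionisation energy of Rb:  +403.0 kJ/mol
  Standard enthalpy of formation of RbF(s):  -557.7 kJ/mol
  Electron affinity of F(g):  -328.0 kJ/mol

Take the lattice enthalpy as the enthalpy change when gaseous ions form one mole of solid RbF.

U = -793.0 kJ/mol

ΔHf° = 1·ΔHsub + 1·(ΣIE) + 1/2·D(F2) + 1·EA + U
-557.7 = 1·(+80.9) + 1·(+403.0) + 1/2·(+158.8) + 1·(-328.0) + U
U = -557.7 − (+235.3) = -793.0 kJ/mol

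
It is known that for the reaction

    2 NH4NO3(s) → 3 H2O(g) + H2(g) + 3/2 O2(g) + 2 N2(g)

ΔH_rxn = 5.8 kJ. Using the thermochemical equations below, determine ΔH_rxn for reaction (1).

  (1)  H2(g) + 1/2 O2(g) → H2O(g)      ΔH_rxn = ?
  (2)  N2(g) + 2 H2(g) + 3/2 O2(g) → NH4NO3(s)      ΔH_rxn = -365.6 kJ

ΔH_rxn = -241.8 kJ

(1) × 3 (×3 to match 3 H2O(g) in the target): contributes 3·x
(2) reversed and × 2 (reverse to put NH4NO3(s) on the reactant side; scale by 2 for the 2 NH4NO3(s)): (-2)·(-365.6) = +731.2 kJ
+5.8 = (+731.2) + 3·x
x = (+5.8 − (+731.2)) / (3) = -241.8 kJ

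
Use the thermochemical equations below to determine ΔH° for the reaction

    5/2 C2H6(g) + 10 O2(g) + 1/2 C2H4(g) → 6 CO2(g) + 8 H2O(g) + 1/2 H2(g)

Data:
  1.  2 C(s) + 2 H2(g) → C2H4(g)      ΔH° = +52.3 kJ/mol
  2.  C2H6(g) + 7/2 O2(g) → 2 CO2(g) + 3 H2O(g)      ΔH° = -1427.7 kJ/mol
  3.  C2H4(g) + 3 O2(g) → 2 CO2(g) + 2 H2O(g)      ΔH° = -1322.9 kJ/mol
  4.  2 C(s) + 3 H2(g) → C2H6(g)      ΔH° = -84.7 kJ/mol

ΔH° = -4109.8 kJ/mol

eq. 1 × 1/2: (1/2)·(+52.3) = +26.15 kJ/mol
eq. 2 × 2: (2)·(-1427.7) = -2855.4 kJ/mol
eq. 3 as written: -1322.9 kJ/mol
eq. 4 reversed and × 1/2: (-1/2)·(-84.7) = +42.35 kJ/mol
ΔH° = (1/2)·(+52.3) + (2)·(-1427.7) + (1)·(-1322.9) + (-1/2)·(-84.7) = -4109.8 kJ/mol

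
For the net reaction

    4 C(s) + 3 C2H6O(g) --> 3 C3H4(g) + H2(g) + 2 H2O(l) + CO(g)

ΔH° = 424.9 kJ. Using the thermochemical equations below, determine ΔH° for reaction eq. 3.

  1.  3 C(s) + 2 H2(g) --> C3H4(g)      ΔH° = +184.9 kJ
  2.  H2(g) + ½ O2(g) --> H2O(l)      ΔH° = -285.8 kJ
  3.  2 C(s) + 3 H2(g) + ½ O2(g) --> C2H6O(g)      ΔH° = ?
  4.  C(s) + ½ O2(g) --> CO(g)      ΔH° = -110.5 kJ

ΔH° = -184.1 kJ

eq. 1 × 3: (3)·(+184.9) = +554.7 kJ
eq. 2 × 2: (2)·(-285.8) = -571.6 kJ
eq. 3 reversed and × 3: contributes −3·x
eq. 4 as written: -110.5 kJ
+424.9 = (+554.7) + (-571.6) + (-110.5) − 3·x
x = (+424.9 − (-127.4)) / (-3) = -184.1 kJ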